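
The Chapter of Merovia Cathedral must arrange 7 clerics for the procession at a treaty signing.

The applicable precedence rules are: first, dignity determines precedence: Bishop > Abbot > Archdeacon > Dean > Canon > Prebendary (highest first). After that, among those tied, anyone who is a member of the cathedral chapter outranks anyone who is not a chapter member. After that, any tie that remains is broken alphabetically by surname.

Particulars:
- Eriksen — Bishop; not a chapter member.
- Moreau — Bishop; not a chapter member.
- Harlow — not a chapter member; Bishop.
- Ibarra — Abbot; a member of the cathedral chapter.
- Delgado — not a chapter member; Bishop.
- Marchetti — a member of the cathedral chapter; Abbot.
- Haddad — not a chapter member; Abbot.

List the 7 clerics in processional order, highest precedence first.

Delgado, Eriksen, Harlow, Moreau, Ibarra, Marchetti, Haddad

By dignity: Delgado, Eriksen, Harlow and Moreau (Bishop); then Ibarra, Marchetti and Haddad (Abbot).
Delgado, Eriksen, Harlow and Moreau are each not a chapter member, so the next rule applies.
Among Delgado, Eriksen, Harlow and Moreau, alphabetically by surname: Delgado before Eriksen before Harlow before Moreau.
Among Ibarra, Marchetti and Haddad, a member of the cathedral chapter before not a chapter member: Ibarra and Marchetti (a member of the cathedral chapter) before Haddad (not a chapter member).
Among Ibarra and Marchetti, alphabetically by surname: Ibarra before Marchetti.
Full order: Delgado, Eriksen, Harlow, Moreau, Ibarra, Marchetti, Haddad.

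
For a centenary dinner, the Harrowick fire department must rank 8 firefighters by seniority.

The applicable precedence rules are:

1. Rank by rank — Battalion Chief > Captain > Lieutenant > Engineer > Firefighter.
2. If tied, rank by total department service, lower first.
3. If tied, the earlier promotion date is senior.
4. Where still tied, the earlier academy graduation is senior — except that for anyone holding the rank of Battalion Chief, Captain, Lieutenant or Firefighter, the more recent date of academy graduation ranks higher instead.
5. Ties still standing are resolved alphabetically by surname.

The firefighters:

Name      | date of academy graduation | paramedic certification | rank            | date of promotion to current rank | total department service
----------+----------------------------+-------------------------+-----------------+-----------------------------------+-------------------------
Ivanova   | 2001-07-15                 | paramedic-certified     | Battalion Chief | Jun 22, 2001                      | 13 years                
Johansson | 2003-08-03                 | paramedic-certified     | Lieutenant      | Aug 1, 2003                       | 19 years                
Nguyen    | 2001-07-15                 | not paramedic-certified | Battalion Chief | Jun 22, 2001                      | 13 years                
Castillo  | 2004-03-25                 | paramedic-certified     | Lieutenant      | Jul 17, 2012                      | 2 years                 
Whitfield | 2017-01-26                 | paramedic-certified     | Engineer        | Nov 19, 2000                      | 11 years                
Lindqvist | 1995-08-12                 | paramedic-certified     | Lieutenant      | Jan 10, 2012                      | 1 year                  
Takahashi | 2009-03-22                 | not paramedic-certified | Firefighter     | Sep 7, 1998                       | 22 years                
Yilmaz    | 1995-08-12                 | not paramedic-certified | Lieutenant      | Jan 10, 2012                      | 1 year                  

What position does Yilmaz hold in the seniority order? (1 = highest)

By rank: Ivanova and Nguyen (Battalion Chief); then Lindqvist, Yilmaz, Castillo and Johansson (Lieutenant); then Whitfield (Engineer); then Takahashi (Firefighter).
Ivanova and Nguyen both have total department service 13 years, so the next rule applies.
Ivanova and Nguyen both have date of promotion to current rank Jun 22, 2001, so the next rule applies.
Ivanova and Nguyen both have date of academy graduation 2001-07-15, so the next rule applies.
Among Ivanova and Nguyen, alphabetically by surname: Ivanova before Nguyen.
Among Lindqvist, Yilmaz, Castillo and Johansson, by total department service (lower first): Lindqvist and Yilmaz (1 year) before Castillo (2 years) before Johansson (19 years).
Lindqvist and Yilmaz both have date of promotion to current rank Jan 10, 2012, so the next rule applies.
Lindqvist and Yilmaz both have date of academy graduation 1995-08-12, so the next rule applies.
Among Lindqvist and Yilmaz, alphabetically by surname: Lindqvist before Yilmaz.
Order: Ivanova, Nguyen, Lindqvist, Yilmaz, Castillo, Johansson, Whitfield, Takahashi. So position 4.

4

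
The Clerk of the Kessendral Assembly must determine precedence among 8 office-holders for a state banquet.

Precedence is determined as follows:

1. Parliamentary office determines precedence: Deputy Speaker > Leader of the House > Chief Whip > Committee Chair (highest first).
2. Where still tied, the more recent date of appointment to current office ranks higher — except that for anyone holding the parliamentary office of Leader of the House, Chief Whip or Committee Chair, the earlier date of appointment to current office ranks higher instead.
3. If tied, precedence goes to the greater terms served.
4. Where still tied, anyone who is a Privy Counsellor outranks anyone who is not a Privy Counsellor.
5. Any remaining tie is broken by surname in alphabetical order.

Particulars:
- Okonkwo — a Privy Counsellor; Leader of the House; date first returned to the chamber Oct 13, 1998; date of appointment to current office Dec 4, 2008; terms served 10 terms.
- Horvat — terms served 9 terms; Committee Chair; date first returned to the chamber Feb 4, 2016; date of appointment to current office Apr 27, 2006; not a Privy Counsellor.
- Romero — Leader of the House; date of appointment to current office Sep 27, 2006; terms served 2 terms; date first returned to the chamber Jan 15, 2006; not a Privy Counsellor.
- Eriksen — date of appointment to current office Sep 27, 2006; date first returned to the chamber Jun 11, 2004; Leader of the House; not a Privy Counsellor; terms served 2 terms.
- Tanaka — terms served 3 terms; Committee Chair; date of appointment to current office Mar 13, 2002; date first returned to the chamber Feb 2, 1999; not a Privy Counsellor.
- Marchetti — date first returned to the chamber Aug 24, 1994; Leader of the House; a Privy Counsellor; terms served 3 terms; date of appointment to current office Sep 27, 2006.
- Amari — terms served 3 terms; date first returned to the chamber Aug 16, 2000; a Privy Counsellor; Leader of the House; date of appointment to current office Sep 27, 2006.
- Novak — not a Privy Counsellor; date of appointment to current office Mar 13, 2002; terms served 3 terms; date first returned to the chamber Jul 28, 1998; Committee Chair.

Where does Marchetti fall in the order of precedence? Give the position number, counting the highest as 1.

2

By parliamentary office: Amari, Marchetti, Eriksen, Romero and Okonkwo (Leader of the House); then Novak, Tanaka and Horvat (Committee Chair).
Among Amari, Marchetti, Eriksen, Romero and Okonkwo, by date of appointment to current office (earlier first) (reversed rule for this group): Amari, Marchetti, Eriksen and Romero (Sep 27, 2006) before Okonkwo (Dec 4, 2008).
Among Amari, Marchetti, Eriksen and Romero, by terms served (higher first): Amari and Marchetti (3 terms) before Eriksen and Romero (2 terms).
Amari and Marchetti are each a Privy Counsellor, so the next rule applies.
Among Amari and Marchetti, alphabetically by surname: Amari before Marchetti.
Eriksen and Romero are each not a Privy Counsellor, so the next rule applies.
Among Eriksen and Romero, alphabetically by surname: Eriksen before Romero.
Among Novak, Tanaka and Horvat, by date of appointment to current office (earlier first) (reversed rule for this group): Novak and Tanaka (Mar 13, 2002) before Horvat (Apr 27, 2006).
Novak and Tanaka both have terms served 3 terms, so the next rule applies.
Novak and Tanaka are each not a Privy Counsellor, so the next rule applies.
Among Novak and Tanaka, alphabetically by surname: Novak before Tanaka.
Order: Amari, Marchetti, Eriksen, Romero, Okonkwo, Novak, Tanaka, Horvat. So position 2.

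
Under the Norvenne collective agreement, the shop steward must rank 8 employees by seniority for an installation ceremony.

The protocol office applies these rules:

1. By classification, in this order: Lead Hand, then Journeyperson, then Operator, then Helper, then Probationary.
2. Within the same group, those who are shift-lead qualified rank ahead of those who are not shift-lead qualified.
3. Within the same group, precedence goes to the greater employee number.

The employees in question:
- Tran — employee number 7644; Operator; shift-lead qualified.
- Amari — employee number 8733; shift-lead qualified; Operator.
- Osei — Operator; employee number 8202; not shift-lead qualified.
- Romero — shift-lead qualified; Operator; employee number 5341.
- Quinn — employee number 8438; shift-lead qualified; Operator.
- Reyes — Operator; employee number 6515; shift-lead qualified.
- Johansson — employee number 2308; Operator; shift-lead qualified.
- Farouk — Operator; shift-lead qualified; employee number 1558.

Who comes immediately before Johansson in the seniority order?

By classification: Amari, Quinn, Tran, Reyes, Romero, Johansson, Farouk and Osei (Operator).
Among Amari, Quinn, Tran, Reyes, Romero, Johansson, Farouk and Osei, shift-lead qualified before not shift-lead qualified: Amari, Quinn, Tran, Reyes, Romero, Johansson and Farouk (shift-lead qualified) before Osei (not shift-lead qualified).
Among Amari, Quinn, Tran, Reyes, Romero, Johansson and Farouk, by employee number (higher first): Amari (8733) before Quinn (8438) before Tran (7644) before Reyes (6515) before Romero (5341) before Johansson (2308) before Farouk (1558).
Order: Amari, Quinn, Tran, Reyes, Romero, Johansson, Farouk, Osei.

Romero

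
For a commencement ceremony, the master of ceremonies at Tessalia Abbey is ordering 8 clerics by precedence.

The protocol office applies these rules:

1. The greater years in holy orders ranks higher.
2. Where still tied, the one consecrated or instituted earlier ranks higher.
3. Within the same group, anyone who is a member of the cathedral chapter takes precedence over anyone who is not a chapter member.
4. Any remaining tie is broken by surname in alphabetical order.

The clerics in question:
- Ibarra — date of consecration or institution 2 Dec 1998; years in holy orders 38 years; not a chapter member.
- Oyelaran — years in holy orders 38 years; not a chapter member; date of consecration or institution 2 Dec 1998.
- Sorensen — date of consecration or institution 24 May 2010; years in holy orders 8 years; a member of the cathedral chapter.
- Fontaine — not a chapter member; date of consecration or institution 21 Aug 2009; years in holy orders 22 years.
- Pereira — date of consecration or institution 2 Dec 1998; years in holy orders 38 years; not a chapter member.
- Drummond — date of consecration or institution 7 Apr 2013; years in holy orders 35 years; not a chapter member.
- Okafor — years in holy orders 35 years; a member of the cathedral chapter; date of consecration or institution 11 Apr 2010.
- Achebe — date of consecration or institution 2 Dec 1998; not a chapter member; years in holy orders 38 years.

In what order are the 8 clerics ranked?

Achebe, Ibarra, Oyelaran, Pereira, Okafor, Drummond, Fontaine, Sorensen

By years in holy orders (higher first): Achebe, Ibarra, Oyelaran and Pereira (each 38 years); then Okafor and Drummond (both 35 years); then Fontaine (22 years); then Sorensen (8 years).
Achebe, Ibarra, Oyelaran and Pereira all have date of consecration or institution 2 Dec 1998, so the next rule applies.
Achebe, Ibarra, Oyelaran and Pereira are each not a chapter member, so the next rule applies.
Among Achebe, Ibarra, Oyelaran and Pereira, alphabetically by surname: Achebe before Ibarra before Oyelaran before Pereira.
Among Okafor and Drummond, by date of consecration or institution (earlier first): Okafor (11 Apr 2010) before Drummond (7 Apr 2013).
Full order: Achebe, Ibarra, Oyelaran, Pereira, Okafor, Drummond, Fontaine, Sorensen.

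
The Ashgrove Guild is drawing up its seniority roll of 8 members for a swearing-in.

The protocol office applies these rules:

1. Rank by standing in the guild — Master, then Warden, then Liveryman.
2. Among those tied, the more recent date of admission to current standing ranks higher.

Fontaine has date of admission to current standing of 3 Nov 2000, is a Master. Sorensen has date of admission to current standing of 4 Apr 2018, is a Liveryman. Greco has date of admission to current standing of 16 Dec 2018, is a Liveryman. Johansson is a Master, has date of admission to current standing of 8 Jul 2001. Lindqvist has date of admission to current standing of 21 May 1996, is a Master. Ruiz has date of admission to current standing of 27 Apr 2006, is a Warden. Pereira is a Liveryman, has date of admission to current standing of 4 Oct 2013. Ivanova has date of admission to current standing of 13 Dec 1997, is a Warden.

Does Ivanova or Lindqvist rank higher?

By standing in the guild: Johansson, Fontaine and Lindqvist (Master); then Ruiz and Ivanova (Warden); then Greco, Sorensen and Pereira (Liveryman).
Among Johansson, Fontaine and Lindqvist, by date of admission to current standing (later first): Johansson (8 Jul 2001) before Fontaine (3 Nov 2000) before Lindqvist (21 May 1996).
Among Ruiz and Ivanova, by date of admission to current standing (later first): Ruiz (27 Apr 2006) before Ivanova (13 Dec 1997).
Among Greco, Sorensen and Pereira, by date of admission to current standing (later first): Greco (16 Dec 2018) before Sorensen (4 Apr 2018) before Pereira (4 Oct 2013).
So Lindqvist takes precedence.

Lindqvist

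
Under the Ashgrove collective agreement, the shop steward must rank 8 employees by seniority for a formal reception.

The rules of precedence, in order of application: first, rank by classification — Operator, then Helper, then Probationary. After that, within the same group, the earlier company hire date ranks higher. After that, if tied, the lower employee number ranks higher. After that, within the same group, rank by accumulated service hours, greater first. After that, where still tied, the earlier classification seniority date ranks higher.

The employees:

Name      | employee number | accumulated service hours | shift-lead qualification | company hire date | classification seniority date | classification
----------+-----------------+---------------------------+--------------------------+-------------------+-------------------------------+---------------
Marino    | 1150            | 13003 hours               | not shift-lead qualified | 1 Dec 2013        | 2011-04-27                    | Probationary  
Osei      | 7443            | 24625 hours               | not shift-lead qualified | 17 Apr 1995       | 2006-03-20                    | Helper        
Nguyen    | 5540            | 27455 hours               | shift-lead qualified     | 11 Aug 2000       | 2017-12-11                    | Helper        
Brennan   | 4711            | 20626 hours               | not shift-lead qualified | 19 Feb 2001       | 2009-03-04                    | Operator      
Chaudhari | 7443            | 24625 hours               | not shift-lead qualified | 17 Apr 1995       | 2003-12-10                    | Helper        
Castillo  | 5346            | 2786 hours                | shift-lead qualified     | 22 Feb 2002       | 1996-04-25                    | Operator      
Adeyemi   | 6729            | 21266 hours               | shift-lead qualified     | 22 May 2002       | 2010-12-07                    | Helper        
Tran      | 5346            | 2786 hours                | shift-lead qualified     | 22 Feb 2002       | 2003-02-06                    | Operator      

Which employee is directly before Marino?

Adeyemi

By classification: Brennan, Castillo and Tran (Operator); then Chaudhari, Osei, Nguyen and Adeyemi (Helper); then Marino (Probationary).
Among Brennan, Castillo and Tran, by company hire date (earlier first): Brennan (19 Feb 2001) before Castillo and Tran (22 Feb 2002).
Castillo and Tran both have employee number 5346, so the next rule applies.
Castillo and Tran both have accumulated service hours 2786 hours, so the next rule applies.
Among Castillo and Tran, by classification seniority date (earlier first): Castillo (1996-04-25) before Tran (2003-02-06).
Among Chaudhari, Osei, Nguyen and Adeyemi, by company hire date (earlier first): Chaudhari and Osei (17 Apr 1995) before Nguyen (11 Aug 2000) before Adeyemi (22 May 2002).
Chaudhari and Osei both have employee number 7443, so the next rule applies.
Chaudhari and Osei both have accumulated service hours 24625 hours, so the next rule applies.
Among Chaudhari and Osei, by classification seniority date (earlier first): Chaudhari (2003-12-10) before Osei (2006-03-20).
Order: Brennan, Castillo, Tran, Chaudhari, Osei, Nguyen, Adeyemi, Marino.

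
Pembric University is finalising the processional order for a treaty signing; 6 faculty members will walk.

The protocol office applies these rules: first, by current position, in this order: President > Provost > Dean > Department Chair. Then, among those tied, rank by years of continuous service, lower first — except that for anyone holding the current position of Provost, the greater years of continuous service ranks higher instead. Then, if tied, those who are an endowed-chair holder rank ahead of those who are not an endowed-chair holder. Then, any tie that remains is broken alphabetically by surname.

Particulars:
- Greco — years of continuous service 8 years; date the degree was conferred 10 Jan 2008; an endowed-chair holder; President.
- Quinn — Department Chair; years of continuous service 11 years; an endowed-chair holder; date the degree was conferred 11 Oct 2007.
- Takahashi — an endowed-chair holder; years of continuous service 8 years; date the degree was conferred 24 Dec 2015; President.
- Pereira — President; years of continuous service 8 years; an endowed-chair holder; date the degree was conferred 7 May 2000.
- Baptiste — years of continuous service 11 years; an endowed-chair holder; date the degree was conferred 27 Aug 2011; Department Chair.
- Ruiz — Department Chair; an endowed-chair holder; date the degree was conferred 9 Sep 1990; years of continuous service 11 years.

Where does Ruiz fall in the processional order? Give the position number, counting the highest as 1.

6

By current position: Greco, Pereira and Takahashi (President); then Baptiste, Quinn and Ruiz (Department Chair).
Greco, Pereira and Takahashi all have years of continuous service 8 years, so the next rule applies.
Greco, Pereira and Takahashi are each an endowed-chair holder, so the next rule applies.
Among Greco, Pereira and Takahashi, alphabetically by surname: Greco before Pereira before Takahashi.
Baptiste, Quinn and Ruiz all have years of continuous service 11 years, so the next rule applies.
Baptiste, Quinn and Ruiz are each an endowed-chair holder, so the next rule applies.
Among Baptiste, Quinn and Ruiz, alphabetically by surname: Baptiste before Quinn before Ruiz.
Order: Greco, Pereira, Takahashi, Baptiste, Quinn, Ruiz. So position 6.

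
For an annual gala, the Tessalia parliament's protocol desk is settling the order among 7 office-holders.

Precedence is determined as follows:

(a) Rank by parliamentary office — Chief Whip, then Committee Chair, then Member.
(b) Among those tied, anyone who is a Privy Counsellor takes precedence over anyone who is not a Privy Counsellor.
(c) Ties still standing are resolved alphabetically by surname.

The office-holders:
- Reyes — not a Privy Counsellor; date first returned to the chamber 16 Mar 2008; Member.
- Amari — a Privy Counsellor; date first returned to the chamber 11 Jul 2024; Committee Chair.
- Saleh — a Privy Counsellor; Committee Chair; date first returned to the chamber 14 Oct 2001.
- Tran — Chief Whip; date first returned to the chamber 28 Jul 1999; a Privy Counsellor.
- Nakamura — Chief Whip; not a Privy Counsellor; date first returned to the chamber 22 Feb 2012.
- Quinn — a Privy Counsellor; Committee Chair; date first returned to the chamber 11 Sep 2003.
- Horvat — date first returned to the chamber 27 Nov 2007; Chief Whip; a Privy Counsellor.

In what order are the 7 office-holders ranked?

By parliamentary office: Horvat, Tran and Nakamura (Chief Whip); then Amari, Quinn and Saleh (Committee Chair); then Reyes (Member).
Among Horvat, Tran and Nakamura, a Privy Counsellor before not a Privy Counsellor: Horvat and Tran (a Privy Counsellor) before Nakamura (not a Privy Counsellor).
Among Horvat and Tran, alphabetically by surname: Horvat before Tran.
Amari, Quinn and Saleh are each a Privy Counsellor, so the next rule applies.
Among Amari, Quinn and Saleh, alphabetically by surname: Amari before Quinn before Saleh.
Full order: Horvat, Tran, Nakamura, Amari, Quinn, Saleh, Reyes.

Horvat, Tran, Nakamura, Amari, Quinn, Saleh, Reyes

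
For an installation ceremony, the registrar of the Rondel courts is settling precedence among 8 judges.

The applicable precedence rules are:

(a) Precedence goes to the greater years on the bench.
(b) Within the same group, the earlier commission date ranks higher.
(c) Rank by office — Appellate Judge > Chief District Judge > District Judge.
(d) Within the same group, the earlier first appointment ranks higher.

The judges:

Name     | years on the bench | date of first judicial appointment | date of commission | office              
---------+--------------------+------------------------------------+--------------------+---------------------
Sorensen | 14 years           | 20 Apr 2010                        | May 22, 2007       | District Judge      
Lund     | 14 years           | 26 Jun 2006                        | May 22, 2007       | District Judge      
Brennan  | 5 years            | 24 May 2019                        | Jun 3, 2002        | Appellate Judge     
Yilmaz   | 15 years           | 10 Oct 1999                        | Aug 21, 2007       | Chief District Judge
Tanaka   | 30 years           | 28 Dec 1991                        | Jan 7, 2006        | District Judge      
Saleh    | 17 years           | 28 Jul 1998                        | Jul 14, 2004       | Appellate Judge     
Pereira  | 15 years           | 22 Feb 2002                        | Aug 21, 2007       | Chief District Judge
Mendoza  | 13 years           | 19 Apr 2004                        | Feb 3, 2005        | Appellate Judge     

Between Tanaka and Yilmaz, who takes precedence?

By years on the bench (higher first): Tanaka (30 years); then Saleh (17 years); then Yilmaz and Pereira (both 15 years); then Lund and Sorensen (both 14 years); then Mendoza (13 years); then Brennan (5 years).
Yilmaz and Pereira both have date of commission Aug 21, 2007, so the next rule applies.
Yilmaz and Pereira are each Chief District Judge, so the next rule applies.
Among Yilmaz and Pereira, by date of first judicial appointment (earlier first): Yilmaz (10 Oct 1999) before Pereira (22 Feb 2002).
Lund and Sorensen both have date of commission May 22, 2007, so the next rule applies.
Lund and Sorensen are each District Judge, so the next rule applies.
Among Lund and Sorensen, by date of first judicial appointment (earlier first): Lund (26 Jun 2006) before Sorensen (20 Apr 2010).
So Tanaka takes precedence.

Tanaka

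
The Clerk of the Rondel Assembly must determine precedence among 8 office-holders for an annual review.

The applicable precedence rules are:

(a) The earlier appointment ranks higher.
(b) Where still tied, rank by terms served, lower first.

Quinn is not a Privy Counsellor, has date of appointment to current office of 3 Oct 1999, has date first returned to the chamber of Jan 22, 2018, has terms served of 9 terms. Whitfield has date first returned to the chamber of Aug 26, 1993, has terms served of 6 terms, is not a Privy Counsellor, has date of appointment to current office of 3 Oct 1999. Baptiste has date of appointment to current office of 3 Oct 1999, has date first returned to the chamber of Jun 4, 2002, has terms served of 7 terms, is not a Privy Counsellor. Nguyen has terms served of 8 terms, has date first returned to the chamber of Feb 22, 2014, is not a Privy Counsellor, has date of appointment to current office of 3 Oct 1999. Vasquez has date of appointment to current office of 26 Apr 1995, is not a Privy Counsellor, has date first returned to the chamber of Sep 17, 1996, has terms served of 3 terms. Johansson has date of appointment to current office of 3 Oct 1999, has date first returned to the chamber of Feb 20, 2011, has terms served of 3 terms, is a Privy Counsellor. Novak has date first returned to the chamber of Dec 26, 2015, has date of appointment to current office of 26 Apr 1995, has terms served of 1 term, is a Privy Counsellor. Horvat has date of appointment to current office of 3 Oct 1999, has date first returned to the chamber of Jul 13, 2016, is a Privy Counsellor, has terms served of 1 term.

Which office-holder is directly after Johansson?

Whitfield

By date of appointment to current office (earlier first): Novak and Vasquez (both 26 Apr 1995); then Horvat, Johansson, Whitfield, Baptiste, Nguyen and Quinn (each 3 Oct 1999).
Among Novak and Vasquez, by terms served (lower first): Novak (1 term) before Vasquez (3 terms).
Among Horvat, Johansson, Whitfield, Baptiste, Nguyen and Quinn, by terms served (lower first): Horvat (1 term) before Johansson (3 terms) before Whitfield (6 terms) before Baptiste (7 terms) before Nguyen (8 terms) before Quinn (9 terms).
Order: Novak, Vasquez, Horvat, Johansson, Whitfield, Baptiste, Nguyen, Quinn.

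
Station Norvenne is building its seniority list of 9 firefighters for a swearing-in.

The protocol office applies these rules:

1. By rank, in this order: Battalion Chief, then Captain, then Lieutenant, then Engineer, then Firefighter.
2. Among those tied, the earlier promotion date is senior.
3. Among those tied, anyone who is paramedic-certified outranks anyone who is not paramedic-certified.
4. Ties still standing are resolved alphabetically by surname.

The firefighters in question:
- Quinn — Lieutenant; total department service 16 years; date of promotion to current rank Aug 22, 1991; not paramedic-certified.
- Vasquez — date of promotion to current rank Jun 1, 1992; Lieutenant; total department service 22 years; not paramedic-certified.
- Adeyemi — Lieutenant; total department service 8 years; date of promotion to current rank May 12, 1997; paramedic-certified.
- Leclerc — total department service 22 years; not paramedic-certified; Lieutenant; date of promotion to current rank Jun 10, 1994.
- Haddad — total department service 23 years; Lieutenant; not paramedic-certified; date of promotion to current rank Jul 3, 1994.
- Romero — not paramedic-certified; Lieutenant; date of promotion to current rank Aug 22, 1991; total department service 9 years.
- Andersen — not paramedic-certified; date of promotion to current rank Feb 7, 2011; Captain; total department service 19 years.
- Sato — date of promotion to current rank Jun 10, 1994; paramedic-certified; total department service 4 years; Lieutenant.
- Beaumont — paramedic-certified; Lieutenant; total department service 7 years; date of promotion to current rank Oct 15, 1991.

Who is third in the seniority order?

By rank: Andersen (Captain); then Quinn, Romero, Beaumont, Vasquez, Sato, Leclerc, Haddad and Adeyemi (Lieutenant).
Among Quinn, Romero, Beaumont, Vasquez, Sato, Leclerc, Haddad and Adeyemi, by date of promotion to current rank (earlier first): Quinn and Romero (Aug 22, 1991) before Beaumont (Oct 15, 1991) before Vasquez (Jun 1, 1992) before Sato and Leclerc (Jun 10, 1994) before Haddad (Jul 3, 1994) before Adeyemi (May 12, 1997).
Quinn and Romero are each not paramedic-certified, so the next rule applies.
Among Quinn and Romero, alphabetically by surname: Quinn before Romero.
Among Sato and Leclerc, paramedic-certified before not paramedic-certified: Sato (paramedic-certified) before Leclerc (not paramedic-certified).
Order: Andersen, Quinn, Romero, Beaumont, Vasquez, Sato, Leclerc, Haddad, Adeyemi.

Romero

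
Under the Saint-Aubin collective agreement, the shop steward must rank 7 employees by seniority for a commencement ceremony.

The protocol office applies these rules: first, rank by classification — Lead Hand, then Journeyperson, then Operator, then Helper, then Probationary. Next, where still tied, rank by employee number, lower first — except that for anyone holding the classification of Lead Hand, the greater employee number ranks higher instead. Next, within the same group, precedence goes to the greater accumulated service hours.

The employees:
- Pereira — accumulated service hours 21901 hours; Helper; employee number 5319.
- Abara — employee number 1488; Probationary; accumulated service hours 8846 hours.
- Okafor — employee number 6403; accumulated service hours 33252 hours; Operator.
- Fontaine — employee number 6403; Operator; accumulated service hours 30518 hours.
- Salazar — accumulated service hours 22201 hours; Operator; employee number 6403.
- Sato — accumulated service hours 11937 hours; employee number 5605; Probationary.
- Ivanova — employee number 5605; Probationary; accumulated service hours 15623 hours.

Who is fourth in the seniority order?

By classification: Okafor, Fontaine and Salazar (Operator); then Pereira (Helper); then Abara, Ivanova and Sato (Probationary).
Okafor, Fontaine and Salazar all have employee number 6403, so the next rule applies.
Among Okafor, Fontaine and Salazar, by accumulated service hours (higher first): Okafor (33252 hours) before Fontaine (30518 hours) before Salazar (22201 hours).
Among Abara, Ivanova and Sato, by employee number (lower first): Abara (1488) before Ivanova and Sato (5605).
Among Ivanova and Sato, by accumulated service hours (higher first): Ivanova (15623 hours) before Sato (11937 hours).
Order: Okafor, Fontaine, Salazar, Pereira, Abara, Ivanova, Sato.

Pereira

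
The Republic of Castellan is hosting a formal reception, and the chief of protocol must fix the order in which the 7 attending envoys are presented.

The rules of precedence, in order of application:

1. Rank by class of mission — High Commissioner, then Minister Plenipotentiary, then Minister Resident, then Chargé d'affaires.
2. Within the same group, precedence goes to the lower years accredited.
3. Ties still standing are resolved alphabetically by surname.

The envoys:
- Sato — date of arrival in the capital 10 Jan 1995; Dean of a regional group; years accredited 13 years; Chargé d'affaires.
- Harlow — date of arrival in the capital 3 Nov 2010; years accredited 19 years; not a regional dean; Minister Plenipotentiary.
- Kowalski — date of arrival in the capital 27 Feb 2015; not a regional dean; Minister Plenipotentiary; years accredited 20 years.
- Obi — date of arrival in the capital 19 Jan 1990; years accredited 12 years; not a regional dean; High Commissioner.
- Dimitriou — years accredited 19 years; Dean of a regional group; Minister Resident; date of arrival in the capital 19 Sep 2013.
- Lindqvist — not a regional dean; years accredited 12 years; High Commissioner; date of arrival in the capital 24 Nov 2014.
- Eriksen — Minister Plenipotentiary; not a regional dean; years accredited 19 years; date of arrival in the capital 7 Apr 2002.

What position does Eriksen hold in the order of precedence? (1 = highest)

By class of mission: Lindqvist and Obi (High Commissioner); then Eriksen, Harlow and Kowalski (Minister Plenipotentiary); then Dimitriou (Minister Resident); then Sato (Chargé d'affaires).
Lindqvist and Obi both have years accredited 12 years, so the next rule applies.
Among Lindqvist and Obi, alphabetically by surname: Lindqvist before Obi.
Among Eriksen, Harlow and Kowalski, by years accredited (lower first): Eriksen and Harlow (19 years) before Kowalski (20 years).
Among Eriksen and Harlow, alphabetically by surname: Eriksen before Harlow.
Order: Lindqvist, Obi, Eriksen, Harlow, Kowalski, Dimitriou, Sato. So position 3.

3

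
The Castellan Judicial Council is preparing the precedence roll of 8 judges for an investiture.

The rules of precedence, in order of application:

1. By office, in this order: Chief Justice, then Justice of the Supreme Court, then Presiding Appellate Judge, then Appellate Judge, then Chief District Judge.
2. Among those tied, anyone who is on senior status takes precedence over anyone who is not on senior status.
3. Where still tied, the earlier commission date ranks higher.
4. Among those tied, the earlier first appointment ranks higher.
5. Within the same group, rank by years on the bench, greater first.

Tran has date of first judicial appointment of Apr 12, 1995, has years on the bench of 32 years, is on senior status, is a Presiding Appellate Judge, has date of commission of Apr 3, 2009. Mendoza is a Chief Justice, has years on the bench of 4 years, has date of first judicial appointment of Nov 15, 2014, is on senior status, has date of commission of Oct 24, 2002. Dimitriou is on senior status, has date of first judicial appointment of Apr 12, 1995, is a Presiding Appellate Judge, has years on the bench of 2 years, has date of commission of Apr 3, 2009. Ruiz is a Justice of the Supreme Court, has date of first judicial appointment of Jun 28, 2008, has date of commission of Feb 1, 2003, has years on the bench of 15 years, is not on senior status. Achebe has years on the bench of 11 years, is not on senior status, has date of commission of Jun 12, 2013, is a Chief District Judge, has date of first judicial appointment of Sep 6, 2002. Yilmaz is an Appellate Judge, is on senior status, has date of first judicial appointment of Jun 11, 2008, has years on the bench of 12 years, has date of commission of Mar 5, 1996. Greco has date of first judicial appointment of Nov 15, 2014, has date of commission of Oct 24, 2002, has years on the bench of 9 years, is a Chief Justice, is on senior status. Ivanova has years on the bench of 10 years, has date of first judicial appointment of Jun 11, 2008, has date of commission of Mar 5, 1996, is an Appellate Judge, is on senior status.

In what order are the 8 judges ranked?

By office: Greco and Mendoza (Chief Justice); then Ruiz (Justice of the Supreme Court); then Tran and Dimitriou (Presiding Appellate Judge); then Yilmaz and Ivanova (Appellate Judge); then Achebe (Chief District Judge).
Greco and Mendoza are each on senior status, so the next rule applies.
Greco and Mendoza both have date of commission Oct 24, 2002, so the next rule applies.
Greco and Mendoza both have date of first judicial appointment Nov 15, 2014, so the next rule applies.
Among Greco and Mendoza, by years on the bench (higher first): Greco (9 years) before Mendoza (4 years).
Tran and Dimitriou are each on senior status, so the next rule applies.
Tran and Dimitriou both have date of commission Apr 3, 2009, so the next rule applies.
Tran and Dimitriou both have date of first judicial appointment Apr 12, 1995, so the next rule applies.
Among Tran and Dimitriou, by years on the bench (higher first): Tran (32 years) before Dimitriou (2 years).
Yilmaz and Ivanova are each on senior status, so the next rule applies.
Yilmaz and Ivanova both have date of commission Mar 5, 1996, so the next rule applies.
Yilmaz and Ivanova both have date of first judicial appointment Jun 11, 2008, so the next rule applies.
Among Yilmaz and Ivanova, by years on the bench (higher first): Yilmaz (12 years) before Ivanova (10 years).
Full order: Greco, Mendoza, Ruiz, Tran, Dimitriou, Yilmaz, Ivanova, Achebe.

Greco, Mendoza, Ruiz, Tran, Dimitriou, Yilmaz, Ivanova, Achebe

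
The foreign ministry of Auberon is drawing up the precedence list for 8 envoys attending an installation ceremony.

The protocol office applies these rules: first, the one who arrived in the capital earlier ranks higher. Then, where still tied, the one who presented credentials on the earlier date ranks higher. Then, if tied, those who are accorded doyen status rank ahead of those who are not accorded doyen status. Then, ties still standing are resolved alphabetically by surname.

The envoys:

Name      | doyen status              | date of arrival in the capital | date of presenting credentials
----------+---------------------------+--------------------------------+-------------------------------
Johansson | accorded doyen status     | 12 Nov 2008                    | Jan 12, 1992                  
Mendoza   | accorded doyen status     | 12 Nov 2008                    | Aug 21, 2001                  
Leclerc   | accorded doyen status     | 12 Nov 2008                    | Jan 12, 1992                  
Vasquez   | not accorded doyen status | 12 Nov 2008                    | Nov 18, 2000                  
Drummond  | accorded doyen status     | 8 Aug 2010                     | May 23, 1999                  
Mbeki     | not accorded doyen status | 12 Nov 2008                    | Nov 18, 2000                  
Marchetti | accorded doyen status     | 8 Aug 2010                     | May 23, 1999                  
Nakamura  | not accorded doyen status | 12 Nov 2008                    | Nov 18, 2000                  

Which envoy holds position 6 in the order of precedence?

By date of arrival in the capital (earlier first): Johansson, Leclerc, Mbeki, Nakamura, Vasquez and Mendoza (each 12 Nov 2008); then Drummond and Marchetti (both 8 Aug 2010).
Among Johansson, Leclerc, Mbeki, Nakamura, Vasquez and Mendoza, by date of presenting credentials (earlier first): Johansson and Leclerc (Jan 12, 1992) before Mbeki, Nakamura and Vasquez (Nov 18, 2000) before Mendoza (Aug 21, 2001).
Johansson and Leclerc are each accorded doyen status, so the next rule applies.
Among Johansson and Leclerc, alphabetically by surname: Johansson before Leclerc.
Mbeki, Nakamura and Vasquez are each not accorded doyen status, so the next rule applies.
Among Mbeki, Nakamura and Vasquez, alphabetically by surname: Mbeki before Nakamura before Vasquez.
Drummond and Marchetti both have date of presenting credentials May 23, 1999, so the next rule applies.
Drummond and Marchetti are each accorded doyen status, so the next rule applies.
Among Drummond and Marchetti, alphabetically by surname: Drummond before Marchetti.
Order: Johansson, Leclerc, Mbeki, Nakamura, Vasquez, Mendoza, Drummond, Marchetti.

Mendoza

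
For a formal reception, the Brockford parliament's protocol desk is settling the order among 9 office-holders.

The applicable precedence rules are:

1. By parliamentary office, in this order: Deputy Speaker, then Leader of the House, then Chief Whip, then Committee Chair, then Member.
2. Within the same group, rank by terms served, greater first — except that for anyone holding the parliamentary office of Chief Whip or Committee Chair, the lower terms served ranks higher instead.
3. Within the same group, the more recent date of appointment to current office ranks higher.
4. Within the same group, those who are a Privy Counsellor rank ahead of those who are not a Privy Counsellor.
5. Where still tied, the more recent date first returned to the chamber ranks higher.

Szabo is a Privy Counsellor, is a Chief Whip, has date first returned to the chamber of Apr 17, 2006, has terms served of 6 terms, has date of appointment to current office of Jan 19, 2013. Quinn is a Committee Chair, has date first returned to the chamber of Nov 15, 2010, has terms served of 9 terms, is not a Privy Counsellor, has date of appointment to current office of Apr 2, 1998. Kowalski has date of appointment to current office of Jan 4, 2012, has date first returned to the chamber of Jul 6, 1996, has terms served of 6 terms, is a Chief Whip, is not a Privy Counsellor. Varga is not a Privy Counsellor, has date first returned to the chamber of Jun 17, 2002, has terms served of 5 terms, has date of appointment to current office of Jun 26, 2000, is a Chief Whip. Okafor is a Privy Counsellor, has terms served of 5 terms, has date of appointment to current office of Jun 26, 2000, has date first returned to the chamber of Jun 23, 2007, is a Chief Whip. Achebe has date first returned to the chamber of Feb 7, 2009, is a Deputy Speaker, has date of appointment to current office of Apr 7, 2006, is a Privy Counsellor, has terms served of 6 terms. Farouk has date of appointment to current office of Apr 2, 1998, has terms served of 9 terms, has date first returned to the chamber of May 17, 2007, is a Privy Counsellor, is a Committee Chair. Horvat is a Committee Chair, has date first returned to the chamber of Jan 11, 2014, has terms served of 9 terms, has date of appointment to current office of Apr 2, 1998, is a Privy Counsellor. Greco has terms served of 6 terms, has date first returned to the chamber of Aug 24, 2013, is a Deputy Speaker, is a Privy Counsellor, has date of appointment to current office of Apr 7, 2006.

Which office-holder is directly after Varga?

Szabo

By parliamentary office: Greco and Achebe (Deputy Speaker); then Okafor, Varga, Szabo and Kowalski (Chief Whip); then Horvat, Farouk and Quinn (Committee Chair).
Greco and Achebe both have terms served 6 terms, so the next rule applies.
Greco and Achebe both have date of appointment to current office Apr 7, 2006, so the next rule applies.
Greco and Achebe are each a Privy Counsellor, so the next rule applies.
Among Greco and Achebe, by date first returned to the chamber (later first): Greco (Aug 24, 2013) before Achebe (Feb 7, 2009).
Among Okafor, Varga, Szabo and Kowalski, by terms served (lower first) (reversed rule for this group): Okafor and Varga (5 terms) before Szabo and Kowalski (6 terms).
Okafor and Varga both have date of appointment to current office Jun 26, 2000, so the next rule applies.
Among Okafor and Varga, a Privy Counsellor before not a Privy Counsellor: Okafor (a Privy Counsellor) before Varga (not a Privy Counsellor).
Among Szabo and Kowalski, by date of appointment to current office (later first): Szabo (Jan 19, 2013) before Kowalski (Jan 4, 2012).
Horvat, Farouk and Quinn all have terms served 9 terms, so the next rule applies.
Horvat, Farouk and Quinn all have date of appointment to current office Apr 2, 1998, so the next rule applies.
Among Horvat, Farouk and Quinn, a Privy Counsellor before not a Privy Counsellor: Horvat and Farouk (a Privy Counsellor) before Quinn (not a Privy Counsellor).
Among Horvat and Farouk, by date first returned to the chamber (later first): Horvat (Jan 11, 2014) before Farouk (May 17, 2007).
Order: Greco, Achebe, Okafor, Varga, Szabo, Kowalski, Horvat, Farouk, Quinn.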